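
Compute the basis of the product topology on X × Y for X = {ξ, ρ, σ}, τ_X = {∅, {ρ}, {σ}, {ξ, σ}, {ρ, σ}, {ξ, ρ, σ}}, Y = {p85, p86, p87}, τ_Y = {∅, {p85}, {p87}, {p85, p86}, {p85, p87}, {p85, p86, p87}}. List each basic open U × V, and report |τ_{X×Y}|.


Basis B = {∅ × ∅, {ρ} × {p85}, {ρ} × {p87}, {σ} × {p85}, {σ} × {p87}, {ξ, σ} × {p85}, {ξ, σ} × {p87}, {ρ} × {p85, p86}, {ρ} × {p85, p87}, {ρ, σ} × {p85}, {ρ, σ} × {p87}, {σ} × {p85, p86}, {σ} × {p85, p87}, {ξ, ρ, σ} × {p85}, {ξ, ρ, σ} × {p87}, {ρ} × {p85, p86, p87}, {σ} × {p85, p86, p87}, {ξ, σ} × {p85, p86}, {ξ, σ} × {p85, p87}, {ρ, σ} × {p85, p86}, {ρ, σ} × {p85, p87}, {ξ, σ} × {p85, p86, p87}, {ξ, ρ, σ} × {p85, p86}, {ξ, ρ, σ} × {p85, p87}, {ρ, σ} × {p85, p86, p87}, {ξ, ρ, σ} × {p85, p86, p87}}; |τ_{X×Y}| = 108.

Enumerate products U × V with U ∈ τ_X, V ∈ τ_Y (deduplicated):
  ∅ × ∅ = {} (∅)
  {ρ} × {p85} = {(ρ,p85)}
  {ρ} × {p87} = {(ρ,p87)}
  {σ} × {p85} = {(σ,p85)}
  {σ} × {p87} = {(σ,p87)}
  {ξ, σ} × {p85} = {(ξ,p85), (σ,p85)}
  {ξ, σ} × {p87} = {(ξ,p87), (σ,p87)}
  {ρ} × {p85, p86} = {(ρ,p85), (ρ,p86)}
  {ρ} × {p85, p87} = {(ρ,p85), (ρ,p87)}
  {ρ, σ} × {p85} = {(ρ,p85), (σ,p85)}
  {ρ, σ} × {p87} = {(ρ,p87), (σ,p87)}
  {σ} × {p85, p86} = {(σ,p85), (σ,p86)}
  {σ} × {p85, p87} = {(σ,p85), (σ,p87)}
  {ξ, ρ, σ} × {p85} = {(ξ,p85), (ρ,p85), (σ,p85)}
  {ξ, ρ, σ} × {p87} = {(ξ,p87), (ρ,p87), (σ,p87)}
  {ρ} × {p85, p86, p87} = {(ρ,p85), (ρ,p86), (ρ,p87)}
  {σ} × {p85, p86, p87} = {(σ,p85), (σ,p86), (σ,p87)}
  {ξ, σ} × {p85, p86} = {(ξ,p85), (ξ,p86), (σ,p85), (σ,p86)}
  {ξ, σ} × {p85, p87} = {(ξ,p85), (ξ,p87), (σ,p85), (σ,p87)}
  {ρ, σ} × {p85, p86} = {(ρ,p85), (ρ,p86), (σ,p85), (σ,p86)}
  {ρ, σ} × {p85, p87} = {(ρ,p85), (ρ,p87), (σ,p85), (σ,p87)}
  {ξ, σ} × {p85, p86, p87} = {(ξ,p85), (ξ,p86), (ξ,p87), (σ,p85), (σ,p86), (σ,p87)}
  {ξ, ρ, σ} × {p85, p86} = {(ξ,p85), (ξ,p86), (ρ,p85), (ρ,p86), (σ,p85), (σ,p86)}
  {ξ, ρ, σ} × {p85, p87} = {(ξ,p85), (ξ,p87), (ρ,p85), (ρ,p87), (σ,p85), (σ,p87)}
  {ρ, σ} × {p85, p86, p87} = {(ρ,p85), (ρ,p86), (ρ,p87), (σ,p85), (σ,p86), (σ,p87)}
  {ξ, ρ, σ} × {p85, p86, p87} = {(ξ,p85), (ξ,p86), (ξ,p87), (ρ,p85), (ρ,p86), (ρ,p87), (σ,p85), (σ,p86), (σ,p87)}
These 26 distinct sets form the basis B.
Close under arbitrary unions to get τ_{X×Y}; counting gives |τ_{X×Y}| = 108.


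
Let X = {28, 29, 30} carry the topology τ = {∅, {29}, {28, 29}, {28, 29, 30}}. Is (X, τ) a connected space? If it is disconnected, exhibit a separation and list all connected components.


(X, τ) is connected.

Find clopen sets (U ∈ τ with X ∖ U ∈ τ):
  U = ∅, X ∖ U = {28, 29, 30} — both open, so U is clopen.
  U = {28, 29, 30}, X ∖ U = ∅ — both open, so U is clopen.
Only trivial clopens (∅ and X) exist, so (X, τ) is connected.
Compute connected components by grouping points that agree on all clopens:
  component: {28, 29, 30}


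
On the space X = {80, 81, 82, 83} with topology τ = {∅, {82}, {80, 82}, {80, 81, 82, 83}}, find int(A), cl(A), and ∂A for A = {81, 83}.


int(A) = ∅, cl(A) = {81, 83}, ∂A = {81, 83}.

Closed sets in (X, τ) are complements of opens:
  closed(X, τ) = {∅, {81, 83}, {80, 81, 83}, {80, 81, 82, 83}}.
int(A) = ⋃ {U ∈ τ : U ⊆ A}. Opens contained in A: ∅.
Taking the union of these: int(A) = ∅.
cl(A) = ⋂ {C closed : A ⊆ C}. Closed sets containing A: {81, 83}, {80, 81, 83}, {80, 81, 82, 83}.
Intersecting these: cl(A) = {81, 83}.
∂A = cl(A) ∖ int(A) = {81, 83} ∖ ∅ = {81, 83}.


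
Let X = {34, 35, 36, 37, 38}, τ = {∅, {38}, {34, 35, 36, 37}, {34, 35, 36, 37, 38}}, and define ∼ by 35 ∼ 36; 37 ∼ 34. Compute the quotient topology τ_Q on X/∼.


X/∼ = {[34=37], [35=36], [38]}; |τ_Q| = 4.

Equivalence classes: [34=37], [35=36], [38].
Quotient map π: X → X/∼ sends 34 ↦ [34=37], 35 ↦ [35=36], 36 ↦ [35=36], 37 ↦ [34=37], 38 ↦ [38].
For each subset V ⊆ X/∼, compute π^{-1}(V) ⊆ X and check whether π^{-1}(V) ∈ τ. V is open in τ_Q iff π^{-1}(V) ∈ τ.
  V = {}: π^{-1}(V) = ∅ ∈ τ ✓.
  V = {[34=37]}: π^{-1}(V) = {34, 37} ∉ τ ✗.
  V = {[35=36]}: π^{-1}(V) = {35, 36} ∉ τ ✗.
  V = {[34=37], [35=36]}: π^{-1}(V) = {34, 35, 36, 37} ∈ τ ✓.
  V = {[38]}: π^{-1}(V) = {38} ∈ τ ✓.
  V = {[34=37], [38]}: π^{-1}(V) = {34, 37, 38} ∉ τ ✗.
  V = {[35=36], [38]}: π^{-1}(V) = {35, 36, 38} ∉ τ ✗.
  V = {[34=37], [35=36], [38]}: π^{-1}(V) = {34, 35, 36, 37, 38} ∈ τ ✓.
Open sets in the quotient: τ_Q = {{}, {[34=37], [35=36]}, {[38]}, {[34=37], [35=36], [38]}} (4 elements).


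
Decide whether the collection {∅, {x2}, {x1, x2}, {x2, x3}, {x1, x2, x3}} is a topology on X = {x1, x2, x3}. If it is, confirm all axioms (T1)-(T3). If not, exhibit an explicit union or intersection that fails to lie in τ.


τ IS a topology on X.

Axiom (T1): ∅ ∈ τ? Yes; X ∈ τ? Yes.
Axiom (T2/T3): check pairwise unions and intersections of members of τ.
All pairwise intersections and unions checked — each lies in τ. Therefore τ satisfies (T1), (T2), (T3): it IS a topology on X.


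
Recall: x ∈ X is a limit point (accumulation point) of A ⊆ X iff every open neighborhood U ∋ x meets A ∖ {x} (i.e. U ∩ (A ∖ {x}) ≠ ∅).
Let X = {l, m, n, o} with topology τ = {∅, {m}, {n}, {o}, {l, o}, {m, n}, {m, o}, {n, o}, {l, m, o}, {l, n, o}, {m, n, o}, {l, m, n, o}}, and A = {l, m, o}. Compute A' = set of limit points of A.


A' = {l}

For each x ∈ X, list the open sets U ∈ τ with x ∈ U, then check whether U ∩ (A ∖ {x}) ≠ ∅ for every such U.
  x = l: opens ∋ x are {l, o}, {l, m, o}, {l, n, o}, {l, m, n, o}; each meets A ∖ {l}, so x IS a limit point.
  x = m: open {m} ∋ x has {m} ∩ (A ∖ {m}) = ∅, so x is NOT a limit point.
  x = n: open {n} ∋ x has {n} ∩ (A ∖ {n}) = ∅, so x is NOT a limit point.
  x = o: open {o} ∋ x has {o} ∩ (A ∖ {o}) = ∅, so x is NOT a limit point.
Collecting: A' = {l}.


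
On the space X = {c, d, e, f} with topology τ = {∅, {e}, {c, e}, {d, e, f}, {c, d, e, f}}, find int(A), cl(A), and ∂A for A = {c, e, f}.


int(A) = {c, e}, cl(A) = {c, d, e, f}, ∂A = {d, f}.

Closed sets in (X, τ) are complements of opens:
  closed(X, τ) = {∅, {c}, {d, f}, {c, d, f}, {c, d, e, f}}.
int(A) = ⋃ {U ∈ τ : U ⊆ A}. Opens contained in A: ∅, {e}, {c, e}.
Taking the union of these: int(A) = {c, e}.
cl(A) = ⋂ {C closed : A ⊆ C}. Closed sets containing A: {c, d, e, f}.
Intersecting these: cl(A) = {c, d, e, f}.
∂A = cl(A) ∖ int(A) = {c, d, e, f} ∖ {c, e} = {d, f}.


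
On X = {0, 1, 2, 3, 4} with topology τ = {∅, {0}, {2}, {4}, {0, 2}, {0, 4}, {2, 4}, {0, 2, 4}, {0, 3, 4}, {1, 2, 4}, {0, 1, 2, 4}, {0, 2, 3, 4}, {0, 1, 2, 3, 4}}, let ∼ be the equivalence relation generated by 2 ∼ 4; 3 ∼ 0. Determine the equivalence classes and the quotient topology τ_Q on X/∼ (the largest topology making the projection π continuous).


X/∼ = {[0=3], [1], [2=4]}; |τ_Q| = 5.

Equivalence classes: [0=3], [1], [2=4].
Quotient map π: X → X/∼ sends 0 ↦ [0=3], 1 ↦ [1], 2 ↦ [2=4], 3 ↦ [0=3], 4 ↦ [2=4].
For each subset V ⊆ X/∼, compute π^{-1}(V) ⊆ X and check whether π^{-1}(V) ∈ τ. V is open in τ_Q iff π^{-1}(V) ∈ τ.
  V = {}: π^{-1}(V) = ∅ ∈ τ ✓.
  V = {[0=3]}: π^{-1}(V) = {0, 3} ∉ τ ✗.
  V = {[1]}: π^{-1}(V) = {1} ∉ τ ✗.
  V = {[0=3], [1]}: π^{-1}(V) = {0, 1, 3} ∉ τ ✗.
  V = {[2=4]}: π^{-1}(V) = {2, 4} ∈ τ ✓.
  V = {[0=3], [2=4]}: π^{-1}(V) = {0, 2, 3, 4} ∈ τ ✓.
  V = {[1], [2=4]}: π^{-1}(V) = {1, 2, 4} ∈ τ ✓.
  V = {[0=3], [1], [2=4]}: π^{-1}(V) = {0, 1, 2, 3, 4} ∈ τ ✓.
Open sets in the quotient: τ_Q = {{}, {[2=4]}, {[0=3], [2=4]}, {[1], [2=4]}, {[0=3], [1], [2=4]}} (5 elements).


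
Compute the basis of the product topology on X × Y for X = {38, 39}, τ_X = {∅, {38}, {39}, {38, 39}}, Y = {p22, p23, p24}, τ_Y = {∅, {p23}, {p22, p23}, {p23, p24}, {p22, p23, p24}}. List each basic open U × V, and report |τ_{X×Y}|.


Basis B = {∅ × ∅, {38} × {p23}, {39} × {p23}, {38} × {p22, p23}, {38} × {p23, p24}, {38, 39} × {p23}, {39} × {p22, p23}, {39} × {p23, p24}, {38} × {p22, p23, p24}, {39} × {p22, p23, p24}, {38, 39} × {p22, p23}, {38, 39} × {p23, p24}, {38, 39} × {p22, p23, p24}}; |τ_{X×Y}| = 25.

Enumerate products U × V with U ∈ τ_X, V ∈ τ_Y (deduplicated):
  ∅ × ∅ = {} (∅)
  {38} × {p23} = {(38,p23)}
  {39} × {p23} = {(39,p23)}
  {38} × {p22, p23} = {(38,p22), (38,p23)}
  {38} × {p23, p24} = {(38,p23), (38,p24)}
  {38, 39} × {p23} = {(38,p23), (39,p23)}
  {39} × {p22, p23} = {(39,p22), (39,p23)}
  {39} × {p23, p24} = {(39,p23), (39,p24)}
  {38} × {p22, p23, p24} = {(38,p22), (38,p23), (38,p24)}
  {39} × {p22, p23, p24} = {(39,p22), (39,p23), (39,p24)}
  {38, 39} × {p22, p23} = {(38,p22), (38,p23), (39,p22), (39,p23)}
  {38, 39} × {p23, p24} = {(38,p23), (38,p24), (39,p23), (39,p24)}
  {38, 39} × {p22, p23, p24} = {(38,p22), (38,p23), (38,p24), (39,p22), (39,p23), (39,p24)}
These 13 distinct sets form the basis B.
Close under arbitrary unions to get τ_{X×Y}; counting gives |τ_{X×Y}| = 25.


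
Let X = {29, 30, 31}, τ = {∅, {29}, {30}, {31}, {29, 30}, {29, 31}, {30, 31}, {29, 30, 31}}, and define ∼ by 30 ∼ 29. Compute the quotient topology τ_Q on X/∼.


X/∼ = {[29=30], [31]}; |τ_Q| = 4.

Equivalence classes: [29=30], [31].
Quotient map π: X → X/∼ sends 29 ↦ [29=30], 30 ↦ [29=30], 31 ↦ [31].
For each subset V ⊆ X/∼, compute π^{-1}(V) ⊆ X and check whether π^{-1}(V) ∈ τ. V is open in τ_Q iff π^{-1}(V) ∈ τ.
  V = {}: π^{-1}(V) = ∅ ∈ τ ✓.
  V = {[29=30]}: π^{-1}(V) = {29, 30} ∈ τ ✓.
  V = {[31]}: π^{-1}(V) = {31} ∈ τ ✓.
  V = {[29=30], [31]}: π^{-1}(V) = {29, 30, 31} ∈ τ ✓.
Open sets in the quotient: τ_Q = {{}, {[29=30]}, {[31]}, {[29=30], [31]}} (4 elements).


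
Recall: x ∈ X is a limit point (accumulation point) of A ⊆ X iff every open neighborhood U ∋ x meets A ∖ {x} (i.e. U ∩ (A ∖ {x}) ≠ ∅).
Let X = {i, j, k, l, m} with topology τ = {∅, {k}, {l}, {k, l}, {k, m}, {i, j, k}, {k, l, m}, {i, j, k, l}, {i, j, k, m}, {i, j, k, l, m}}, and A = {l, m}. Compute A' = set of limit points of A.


A' = ∅

For each x ∈ X, list the open sets U ∈ τ with x ∈ U, then check whether U ∩ (A ∖ {x}) ≠ ∅ for every such U.
  x = i: open {i, j, k} ∋ x has {i, j, k} ∩ (A ∖ {i}) = ∅, so x is NOT a limit point.
  x = j: open {i, j, k} ∋ x has {i, j, k} ∩ (A ∖ {j}) = ∅, so x is NOT a limit point.
  x = k: open {k} ∋ x has {k} ∩ (A ∖ {k}) = ∅, so x is NOT a limit point.
  x = l: open {l} ∋ x has {l} ∩ (A ∖ {l}) = ∅, so x is NOT a limit point.
  x = m: open {k, m} ∋ x has {k, m} ∩ (A ∖ {m}) = ∅, so x is NOT a limit point.
Collecting: A' = ∅.


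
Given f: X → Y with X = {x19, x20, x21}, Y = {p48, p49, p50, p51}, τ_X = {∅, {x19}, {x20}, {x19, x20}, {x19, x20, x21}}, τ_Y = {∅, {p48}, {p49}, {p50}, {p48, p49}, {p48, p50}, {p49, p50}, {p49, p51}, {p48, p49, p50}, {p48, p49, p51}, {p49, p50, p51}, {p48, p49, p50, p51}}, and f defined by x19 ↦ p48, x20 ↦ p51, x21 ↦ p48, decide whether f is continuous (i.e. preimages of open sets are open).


f is NOT continuous.

Compute f^{-1}(U) for each U ∈ τ_Y:
  U = ∅: f^{-1}(U) = ∅ ∈ τ_X ✓.
  U = {p48}: f^{-1}(U) = {x19, x21} ∉ τ_X ✗.
  U = {p49}: f^{-1}(U) = ∅ ∈ τ_X ✓.
  U = {p50}: f^{-1}(U) = ∅ ∈ τ_X ✓.
  U = {p48, p49}: f^{-1}(U) = {x19, x21} ∉ τ_X ✗.
  U = {p48, p50}: f^{-1}(U) = {x19, x21} ∉ τ_X ✗.
  U = {p49, p50}: f^{-1}(U) = ∅ ∈ τ_X ✓.
  U = {p49, p51}: f^{-1}(U) = {x20} ∈ τ_X ✓.
  U = {p48, p49, p50}: f^{-1}(U) = {x19, x21} ∉ τ_X ✗.
  U = {p48, p49, p51}: f^{-1}(U) = {x19, x20, x21} ∈ τ_X ✓.
  U = {p49, p50, p51}: f^{-1}(U) = {x20} ∈ τ_X ✓.
  U = {p48, p49, p50, p51}: f^{-1}(U) = {x19, x20, x21} ∈ τ_X ✓.
Found U = {p48} with f^{-1}(U) = {x19, x21} not in τ_X. Therefore f is NOT continuous.


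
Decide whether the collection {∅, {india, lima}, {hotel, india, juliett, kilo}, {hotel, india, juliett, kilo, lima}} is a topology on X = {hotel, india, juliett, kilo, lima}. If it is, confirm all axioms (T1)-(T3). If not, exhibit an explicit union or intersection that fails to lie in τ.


τ is NOT a topology on X.

Axiom (T1): ∅ ∈ τ? Yes; X ∈ τ? Yes.
Axiom (T2/T3): check pairwise unions and intersections of members of τ.
Counterexample for (T3): {india, lima} ∩ {hotel, india, juliett, kilo} = {india} ∉ τ. Therefore τ is NOT a topology.


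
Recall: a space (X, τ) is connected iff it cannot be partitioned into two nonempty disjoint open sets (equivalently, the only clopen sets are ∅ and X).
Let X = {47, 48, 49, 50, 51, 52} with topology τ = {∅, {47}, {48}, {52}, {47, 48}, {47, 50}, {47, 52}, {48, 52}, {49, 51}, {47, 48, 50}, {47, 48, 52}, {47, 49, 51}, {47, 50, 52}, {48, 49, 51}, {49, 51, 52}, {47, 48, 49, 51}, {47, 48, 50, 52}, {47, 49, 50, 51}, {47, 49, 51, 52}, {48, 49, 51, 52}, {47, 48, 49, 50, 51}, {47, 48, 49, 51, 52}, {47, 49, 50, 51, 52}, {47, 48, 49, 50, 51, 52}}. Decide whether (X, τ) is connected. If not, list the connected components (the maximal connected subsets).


(X, τ) is disconnected; components = [{48}, {52}, {47, 50}, {49, 51}].

Find clopen sets (U ∈ τ with X ∖ U ∈ τ):
  U = ∅, X ∖ U = {47, 48, 49, 50, 51, 52} — both open, so U is clopen.
  U = {48}, X ∖ U = {47, 49, 50, 51, 52} — both open, so U is clopen.
  U = {52}, X ∖ U = {47, 48, 49, 50, 51} — both open, so U is clopen.
  U = {47, 50}, X ∖ U = {48, 49, 51, 52} — both open, so U is clopen.
  U = {48, 52}, X ∖ U = {47, 49, 50, 51} — both open, so U is clopen.
  U = {49, 51}, X ∖ U = {47, 48, 50, 52} — both open, so U is clopen.
  U = {47, 48, 50}, X ∖ U = {49, 51, 52} — both open, so U is clopen.
  U = {47, 50, 52}, X ∖ U = {48, 49, 51} — both open, so U is clopen.
  U = {48, 49, 51}, X ∖ U = {47, 50, 52} — both open, so U is clopen.
  U = {49, 51, 52}, X ∖ U = {47, 48, 50} — both open, so U is clopen.
  U = {47, 48, 50, 52}, X ∖ U = {49, 51} — both open, so U is clopen.
  U = {47, 49, 50, 51}, X ∖ U = {48, 52} — both open, so U is clopen.
  U = {48, 49, 51, 52}, X ∖ U = {47, 50} — both open, so U is clopen.
  U = {47, 48, 49, 50, 51}, X ∖ U = {52} — both open, so U is clopen.
  U = {47, 49, 50, 51, 52}, X ∖ U = {48} — both open, so U is clopen.
  U = {47, 48, 49, 50, 51, 52}, X ∖ U = ∅ — both open, so U is clopen.
Nontrivial clopen(s) exist: e.g. {52}. So (X, τ) is disconnected.
Compute connected components by grouping points that agree on all clopens:
  component: {48}
  component: {52}
  component: {47, 50}
  component: {49, 51}


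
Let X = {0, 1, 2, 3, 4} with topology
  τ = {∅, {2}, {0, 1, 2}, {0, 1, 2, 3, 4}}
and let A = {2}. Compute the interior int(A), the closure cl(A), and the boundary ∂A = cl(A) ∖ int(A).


int(A) = {2}, cl(A) = {0, 1, 2, 3, 4}, ∂A = {0, 1, 3, 4}.

Closed sets in (X, τ) are complements of opens:
  closed(X, τ) = {∅, {3, 4}, {0, 1, 3, 4}, {0, 1, 2, 3, 4}}.
int(A) = ⋃ {U ∈ τ : U ⊆ A}. Opens contained in A: ∅, {2}.
Taking the union of these: int(A) = {2}.
cl(A) = ⋂ {C closed : A ⊆ C}. Closed sets containing A: {0, 1, 2, 3, 4}.
Intersecting these: cl(A) = {0, 1, 2, 3, 4}.
∂A = cl(A) ∖ int(A) = {0, 1, 2, 3, 4} ∖ {2} = {0, 1, 3, 4}.


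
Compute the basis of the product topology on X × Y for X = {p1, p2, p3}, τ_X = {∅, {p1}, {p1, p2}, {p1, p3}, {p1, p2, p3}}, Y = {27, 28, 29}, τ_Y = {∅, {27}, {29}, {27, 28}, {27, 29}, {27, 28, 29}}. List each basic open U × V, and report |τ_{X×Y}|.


Basis B = {∅ × ∅, {p1} × {27}, {p1} × {29}, {p1} × {27, 28}, {p1} × {27, 29}, {p1, p2} × {27}, {p1, p3} × {27}, {p1, p2} × {29}, {p1, p3} × {29}, {p1} × {27, 28, 29}, {p1, p2, p3} × {27}, {p1, p2, p3} × {29}, {p1, p2} × {27, 28}, {p1, p3} × {27, 28}, {p1, p2} × {27, 29}, {p1, p3} × {27, 29}, {p1, p2} × {27, 28, 29}, {p1, p3} × {27, 28, 29}, {p1, p2, p3} × {27, 28}, {p1, p2, p3} × {27, 29}, {p1, p2, p3} × {27, 28, 29}}; |τ_{X×Y}| = 70.

Enumerate products U × V with U ∈ τ_X, V ∈ τ_Y (deduplicated):
  ∅ × ∅ = {} (∅)
  {p1} × {27} = {(p1,27)}
  {p1} × {29} = {(p1,29)}
  {p1} × {27, 28} = {(p1,27), (p1,28)}
  {p1} × {27, 29} = {(p1,27), (p1,29)}
  {p1, p2} × {27} = {(p1,27), (p2,27)}
  {p1, p3} × {27} = {(p1,27), (p3,27)}
  {p1, p2} × {29} = {(p1,29), (p2,29)}
  {p1, p3} × {29} = {(p1,29), (p3,29)}
  {p1} × {27, 28, 29} = {(p1,27), (p1,28), (p1,29)}
  {p1, p2, p3} × {27} = {(p1,27), (p2,27), (p3,27)}
  {p1, p2, p3} × {29} = {(p1,29), (p2,29), (p3,29)}
  {p1, p2} × {27, 28} = {(p1,27), (p1,28), (p2,27), (p2,28)}
  {p1, p3} × {27, 28} = {(p1,27), (p1,28), (p3,27), (p3,28)}
  {p1, p2} × {27, 29} = {(p1,27), (p1,29), (p2,27), (p2,29)}
  {p1, p3} × {27, 29} = {(p1,27), (p1,29), (p3,27), (p3,29)}
  {p1, p2} × {27, 28, 29} = {(p1,27), (p1,28), (p1,29), (p2,27), (p2,28), (p2,29)}
  {p1, p3} × {27, 28, 29} = {(p1,27), (p1,28), (p1,29), (p3,27), (p3,28), (p3,29)}
  {p1, p2, p3} × {27, 28} = {(p1,27), (p1,28), (p2,27), (p2,28), (p3,27), (p3,28)}
  {p1, p2, p3} × {27, 29} = {(p1,27), (p1,29), (p2,27), (p2,29), (p3,27), (p3,29)}
  {p1, p2, p3} × {27, 28, 29} = {(p1,27), (p1,28), (p1,29), (p2,27), (p2,28), (p2,29), (p3,27), (p3,28), (p3,29)}
These 21 distinct sets form the basis B.
Close under arbitrary unions to get τ_{X×Y}; counting gives |τ_{X×Y}| = 70.


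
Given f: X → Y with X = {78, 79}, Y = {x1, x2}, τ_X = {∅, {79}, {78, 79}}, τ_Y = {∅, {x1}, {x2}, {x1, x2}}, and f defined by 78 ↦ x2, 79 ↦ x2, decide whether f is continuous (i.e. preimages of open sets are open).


f IS continuous.

Compute f^{-1}(U) for each U ∈ τ_Y:
  U = ∅: f^{-1}(U) = ∅ ∈ τ_X ✓.
  U = {x1}: f^{-1}(U) = ∅ ∈ τ_X ✓.
  U = {x2}: f^{-1}(U) = {78, 79} ∈ τ_X ✓.
  U = {x1, x2}: f^{-1}(U) = {78, 79} ∈ τ_X ✓.
Every preimage lies in τ_X, so f IS continuous.


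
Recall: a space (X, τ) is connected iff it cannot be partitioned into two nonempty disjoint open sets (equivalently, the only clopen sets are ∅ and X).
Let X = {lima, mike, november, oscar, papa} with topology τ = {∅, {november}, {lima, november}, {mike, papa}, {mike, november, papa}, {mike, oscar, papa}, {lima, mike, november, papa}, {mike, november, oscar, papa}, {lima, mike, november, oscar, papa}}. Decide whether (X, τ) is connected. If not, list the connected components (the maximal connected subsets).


(X, τ) is disconnected; components = [{lima, november}, {mike, oscar, papa}].

Find clopen sets (U ∈ τ with X ∖ U ∈ τ):
  U = ∅, X ∖ U = {lima, mike, november, oscar, papa} — both open, so U is clopen.
  U = {lima, november}, X ∖ U = {mike, oscar, papa} — both open, so U is clopen.
  U = {mike, oscar, papa}, X ∖ U = {lima, november} — both open, so U is clopen.
  U = {lima, mike, november, oscar, papa}, X ∖ U = ∅ — both open, so U is clopen.
Nontrivial clopen(s) exist: e.g. {lima, november}. So (X, τ) is disconnected.
Compute connected components by grouping points that agree on all clopens:
  component: {lima, november}
  component: {mike, oscar, papa}


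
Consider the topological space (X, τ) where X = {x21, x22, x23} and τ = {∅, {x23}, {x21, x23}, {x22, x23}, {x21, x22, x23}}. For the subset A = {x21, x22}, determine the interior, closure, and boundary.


int(A) = ∅, cl(A) = {x21, x22}, ∂A = {x21, x22}.

Closed sets in (X, τ) are complements of opens:
  closed(X, τ) = {∅, {x21}, {x22}, {x21, x22}, {x21, x22, x23}}.
int(A) = ⋃ {U ∈ τ : U ⊆ A}. Opens contained in A: ∅.
Taking the union of these: int(A) = ∅.
cl(A) = ⋂ {C closed : A ⊆ C}. Closed sets containing A: {x21, x22}, {x21, x22, x23}.
Intersecting these: cl(A) = {x21, x22}.
∂A = cl(A) ∖ int(A) = {x21, x22} ∖ ∅ = {x21, x22}.


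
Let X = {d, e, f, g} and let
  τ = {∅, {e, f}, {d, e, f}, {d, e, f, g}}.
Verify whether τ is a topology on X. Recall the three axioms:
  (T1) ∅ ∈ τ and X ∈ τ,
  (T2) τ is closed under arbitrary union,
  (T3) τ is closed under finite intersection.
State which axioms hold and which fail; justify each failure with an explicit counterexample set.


τ IS a topology on X.

Axiom (T1): ∅ ∈ τ? Yes; X ∈ τ? Yes.
Axiom (T2/T3): check pairwise unions and intersections of members of τ.
All pairwise intersections and unions checked — each lies in τ. Therefore τ satisfies (T1), (T2), (T3): it IS a topology on X.


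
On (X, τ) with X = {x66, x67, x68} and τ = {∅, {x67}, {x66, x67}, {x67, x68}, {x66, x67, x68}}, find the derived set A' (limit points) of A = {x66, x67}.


A' = {x66, x68}

For each x ∈ X, list the open sets U ∈ τ with x ∈ U, then check whether U ∩ (A ∖ {x}) ≠ ∅ for every such U.
  x = x66: opens ∋ x are {x66, x67}, {x66, x67, x68}; each meets A ∖ {x66}, so x IS a limit point.
  x = x67: open {x67} ∋ x has {x67} ∩ (A ∖ {x67}) = ∅, so x is NOT a limit point.
  x = x68: opens ∋ x are {x67, x68}, {x66, x67, x68}; each meets A ∖ {x68}, so x IS a limit point.
Collecting: A' = {x66, x68}.


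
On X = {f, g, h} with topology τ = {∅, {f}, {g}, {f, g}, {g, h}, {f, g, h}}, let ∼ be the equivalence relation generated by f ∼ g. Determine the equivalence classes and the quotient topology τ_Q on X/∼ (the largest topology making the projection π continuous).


X/∼ = {[f=g], [h]}; |τ_Q| = 3.

Equivalence classes: [f=g], [h].
Quotient map π: X → X/∼ sends f ↦ [f=g], g ↦ [f=g], h ↦ [h].
For each subset V ⊆ X/∼, compute π^{-1}(V) ⊆ X and check whether π^{-1}(V) ∈ τ. V is open in τ_Q iff π^{-1}(V) ∈ τ.
  V = {}: π^{-1}(V) = ∅ ∈ τ ✓.
  V = {[f=g]}: π^{-1}(V) = {f, g} ∈ τ ✓.
  V = {[h]}: π^{-1}(V) = {h} ∉ τ ✗.
  V = {[f=g], [h]}: π^{-1}(V) = {f, g, h} ∈ τ ✓.
Open sets in the quotient: τ_Q = {{}, {[f=g]}, {[f=g], [h]}} (3 elements).


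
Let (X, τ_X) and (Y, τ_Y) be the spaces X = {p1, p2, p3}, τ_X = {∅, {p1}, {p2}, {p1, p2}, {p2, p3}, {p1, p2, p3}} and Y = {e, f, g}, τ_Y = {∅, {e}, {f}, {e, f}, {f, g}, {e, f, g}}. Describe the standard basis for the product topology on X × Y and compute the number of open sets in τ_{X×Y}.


Basis B = {∅ × ∅, {p1} × {e}, {p1} × {f}, {p2} × {e}, {p2} × {f}, {p1} × {e, f}, {p1, p2} × {e}, {p1} × {f, g}, {p1, p2} × {f}, {p2} × {e, f}, {p2, p3} × {e}, {p2} × {f, g}, {p2, p3} × {f}, {p1} × {e, f, g}, {p1, p2, p3} × {e}, {p1, p2, p3} × {f}, {p2} × {e, f, g}, {p1, p2} × {e, f}, {p1, p2} × {f, g}, {p2, p3} × {e, f}, {p2, p3} × {f, g}, {p1, p2} × {e, f, g}, {p1, p2, p3} × {e, f}, {p1, p2, p3} × {f, g}, {p2, p3} × {e, f, g}, {p1, p2, p3} × {e, f, g}}; |τ_{X×Y}| = 108.

Enumerate products U × V with U ∈ τ_X, V ∈ τ_Y (deduplicated):
  ∅ × ∅ = {} (∅)
  {p1} × {e} = {(p1,e)}
  {p1} × {f} = {(p1,f)}
  {p2} × {e} = {(p2,e)}
  {p2} × {f} = {(p2,f)}
  {p1} × {e, f} = {(p1,e), (p1,f)}
  {p1, p2} × {e} = {(p1,e), (p2,e)}
  {p1} × {f, g} = {(p1,f), (p1,g)}
  {p1, p2} × {f} = {(p1,f), (p2,f)}
  {p2} × {e, f} = {(p2,e), (p2,f)}
  {p2, p3} × {e} = {(p2,e), (p3,e)}
  {p2} × {f, g} = {(p2,f), (p2,g)}
  {p2, p3} × {f} = {(p2,f), (p3,f)}
  {p1} × {e, f, g} = {(p1,e), (p1,f), (p1,g)}
  {p1, p2, p3} × {e} = {(p1,e), (p2,e), (p3,e)}
  {p1, p2, p3} × {f} = {(p1,f), (p2,f), (p3,f)}
  {p2} × {e, f, g} = {(p2,e), (p2,f), (p2,g)}
  {p1, p2} × {e, f} = {(p1,e), (p1,f), (p2,e), (p2,f)}
  {p1, p2} × {f, g} = {(p1,f), (p1,g), (p2,f), (p2,g)}
  {p2, p3} × {e, f} = {(p2,e), (p2,f), (p3,e), (p3,f)}
  {p2, p3} × {f, g} = {(p2,f), (p2,g), (p3,f), (p3,g)}
  {p1, p2} × {e, f, g} = {(p1,e), (p1,f), (p1,g), (p2,e), (p2,f), (p2,g)}
  {p1, p2, p3} × {e, f} = {(p1,e), (p1,f), (p2,e), (p2,f), (p3,e), (p3,f)}
  {p1, p2, p3} × {f, g} = {(p1,f), (p1,g), (p2,f), (p2,g), (p3,f), (p3,g)}
  {p2, p3} × {e, f, g} = {(p2,e), (p2,f), (p2,g), (p3,e), (p3,f), (p3,g)}
  {p1, p2, p3} × {e, f, g} = {(p1,e), (p1,f), (p1,g), (p2,e), (p2,f), (p2,g), (p3,e), (p3,f), (p3,g)}
These 26 distinct sets form the basis B.
Close under arbitrary unions to get τ_{X×Y}; counting gives |τ_{X×Y}| = 108.


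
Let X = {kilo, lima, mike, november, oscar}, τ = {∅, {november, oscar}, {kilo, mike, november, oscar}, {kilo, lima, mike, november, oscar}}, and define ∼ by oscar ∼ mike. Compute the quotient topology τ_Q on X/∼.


X/∼ = {[kilo], [lima], [mike=oscar], [november]}; |τ_Q| = 3.

Equivalence classes: [kilo], [lima], [mike=oscar], [november].
Quotient map π: X → X/∼ sends kilo ↦ [kilo], lima ↦ [lima], mike ↦ [mike=oscar], november ↦ [november], oscar ↦ [mike=oscar].
For each subset V ⊆ X/∼, compute π^{-1}(V) ⊆ X and check whether π^{-1}(V) ∈ τ. V is open in τ_Q iff π^{-1}(V) ∈ τ.
  V = {}: π^{-1}(V) = ∅ ∈ τ ✓.
  V = {[kilo]}: π^{-1}(V) = {kilo} ∉ τ ✗.
  V = {[lima]}: π^{-1}(V) = {lima} ∉ τ ✗.
  V = {[kilo], [lima]}: π^{-1}(V) = {kilo, lima} ∉ τ ✗.
  V = {[mike=oscar]}: π^{-1}(V) = {mike, oscar} ∉ τ ✗.
  V = {[kilo], [mike=oscar]}: π^{-1}(V) = {kilo, mike, oscar} ∉ τ ✗.
  V = {[lima], [mike=oscar]}: π^{-1}(V) = {lima, mike, oscar} ∉ τ ✗.
  V = {[kilo], [lima], [mike=oscar]}: π^{-1}(V) = {kilo, lima, mike, oscar} ∉ τ ✗.
  V = {[november]}: π^{-1}(V) = {november} ∉ τ ✗.
  V = {[kilo], [november]}: π^{-1}(V) = {kilo, november} ∉ τ ✗.
  V = {[lima], [november]}: π^{-1}(V) = {lima, november} ∉ τ ✗.
  V = {[kilo], [lima], [november]}: π^{-1}(V) = {kilo, lima, november} ∉ τ ✗.
  V = {[mike=oscar], [november]}: π^{-1}(V) = {mike, november, oscar} ∉ τ ✗.
  V = {[kilo], [mike=oscar], [november]}: π^{-1}(V) = {kilo, mike, november, oscar} ∈ τ ✓.
  V = {[lima], [mike=oscar], [november]}: π^{-1}(V) = {lima, mike, november, oscar} ∉ τ ✗.
  V = {[kilo], [lima], [mike=oscar], [november]}: π^{-1}(V) = {kilo, lima, mike, november, oscar} ∈ τ ✓.
Open sets in the quotient: τ_Q = {{}, {[kilo], [mike=oscar], [november]}, {[kilo], [lima], [mike=oscar], [november]}} (3 elements).


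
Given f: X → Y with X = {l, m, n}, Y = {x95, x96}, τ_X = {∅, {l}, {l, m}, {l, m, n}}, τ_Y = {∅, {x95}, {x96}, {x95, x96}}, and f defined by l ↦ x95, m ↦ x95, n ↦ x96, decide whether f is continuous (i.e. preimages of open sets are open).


f is NOT continuous.

Compute f^{-1}(U) for each U ∈ τ_Y:
  U = ∅: f^{-1}(U) = ∅ ∈ τ_X ✓.
  U = {x95}: f^{-1}(U) = {l, m} ∈ τ_X ✓.
  U = {x96}: f^{-1}(U) = {n} ∉ τ_X ✗.
  U = {x95, x96}: f^{-1}(U) = {l, m, n} ∈ τ_X ✓.
Found U = {x96} with f^{-1}(U) = {n} not in τ_X. Therefore f is NOT continuous.


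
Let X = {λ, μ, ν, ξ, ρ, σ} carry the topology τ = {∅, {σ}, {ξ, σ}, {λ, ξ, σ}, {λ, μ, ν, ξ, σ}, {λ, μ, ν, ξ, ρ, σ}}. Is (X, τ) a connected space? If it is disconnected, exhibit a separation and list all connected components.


(X, τ) is connected.

Find clopen sets (U ∈ τ with X ∖ U ∈ τ):
  U = ∅, X ∖ U = {λ, μ, ν, ξ, ρ, σ} — both open, so U is clopen.
  U = {λ, μ, ν, ξ, ρ, σ}, X ∖ U = ∅ — both open, so U is clopen.
Only trivial clopens (∅ and X) exist, so (X, τ) is connected.
Compute connected components by grouping points that agree on all clopens:
  component: {λ, μ, ν, ξ, ρ, σ}


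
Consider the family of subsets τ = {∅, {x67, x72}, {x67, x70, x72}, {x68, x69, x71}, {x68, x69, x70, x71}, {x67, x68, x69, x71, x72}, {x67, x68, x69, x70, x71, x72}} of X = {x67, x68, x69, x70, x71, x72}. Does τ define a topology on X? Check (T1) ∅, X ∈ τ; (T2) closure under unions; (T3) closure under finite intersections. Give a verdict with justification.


τ is NOT a topology on X.

Axiom (T1): ∅ ∈ τ? Yes; X ∈ τ? Yes.
Axiom (T2/T3): check pairwise unions and intersections of members of τ.
Counterexample for (T3): {x67, x70, x72} ∩ {x68, x69, x70, x71} = {x70} ∉ τ. Therefore τ is NOT a topology.


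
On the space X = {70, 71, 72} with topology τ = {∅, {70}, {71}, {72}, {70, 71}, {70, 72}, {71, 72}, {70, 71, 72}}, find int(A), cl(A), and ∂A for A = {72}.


int(A) = {72}, cl(A) = {72}, ∂A = ∅.

Closed sets in (X, τ) are complements of opens:
  closed(X, τ) = {∅, {70}, {71}, {72}, {70, 71}, {70, 72}, {71, 72}, {70, 71, 72}}.
int(A) = ⋃ {U ∈ τ : U ⊆ A}. Opens contained in A: ∅, {72}.
Taking the union of these: int(A) = {72}.
cl(A) = ⋂ {C closed : A ⊆ C}. Closed sets containing A: {72}, {70, 72}, {71, 72}, {70, 71, 72}.
Intersecting these: cl(A) = {72}.
∂A = cl(A) ∖ int(A) = {72} ∖ {72} = ∅.


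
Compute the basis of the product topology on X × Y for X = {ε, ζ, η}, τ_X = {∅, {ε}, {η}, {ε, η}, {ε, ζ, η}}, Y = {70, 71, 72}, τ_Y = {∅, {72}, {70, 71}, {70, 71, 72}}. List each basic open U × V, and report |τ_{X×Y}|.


Basis B = {∅ × ∅, {ε} × {72}, {η} × {72}, {ε} × {70, 71}, {ε, η} × {72}, {η} × {70, 71}, {ε} × {70, 71, 72}, {ε, ζ, η} × {72}, {η} × {70, 71, 72}, {ε, η} × {70, 71}, {ε, η} × {70, 71, 72}, {ε, ζ, η} × {70, 71}, {ε, ζ, η} × {70, 71, 72}}; |τ_{X×Y}| = 25.

Enumerate products U × V with U ∈ τ_X, V ∈ τ_Y (deduplicated):
  ∅ × ∅ = {} (∅)
  {ε} × {72} = {(ε,72)}
  {η} × {72} = {(η,72)}
  {ε} × {70, 71} = {(ε,70), (ε,71)}
  {ε, η} × {72} = {(ε,72), (η,72)}
  {η} × {70, 71} = {(η,70), (η,71)}
  {ε} × {70, 71, 72} = {(ε,70), (ε,71), (ε,72)}
  {ε, ζ, η} × {72} = {(ε,72), (ζ,72), (η,72)}
  {η} × {70, 71, 72} = {(η,70), (η,71), (η,72)}
  {ε, η} × {70, 71} = {(ε,70), (ε,71), (η,70), (η,71)}
  {ε, η} × {70, 71, 72} = {(ε,70), (ε,71), (ε,72), (η,70), (η,71), (η,72)}
  {ε, ζ, η} × {70, 71} = {(ε,70), (ε,71), (ζ,70), (ζ,71), (η,70), (η,71)}
  {ε, ζ, η} × {70, 71, 72} = {(ε,70), (ε,71), (ε,72), (ζ,70), (ζ,71), (ζ,72), (η,70), (η,71), (η,72)}
These 13 distinct sets form the basis B.
Close under arbitrary unions to get τ_{X×Y}; counting gives |τ_{X×Y}| = 25.


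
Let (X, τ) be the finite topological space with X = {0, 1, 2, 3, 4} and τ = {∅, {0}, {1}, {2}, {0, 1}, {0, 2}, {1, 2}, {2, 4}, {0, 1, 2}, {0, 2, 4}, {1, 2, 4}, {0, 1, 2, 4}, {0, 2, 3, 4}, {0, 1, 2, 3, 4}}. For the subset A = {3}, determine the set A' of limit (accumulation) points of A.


A' = ∅

For each x ∈ X, list the open sets U ∈ τ with x ∈ U, then check whether U ∩ (A ∖ {x}) ≠ ∅ for every such U.
  x = 0: open {0} ∋ x has {0} ∩ (A ∖ {0}) = ∅, so x is NOT a limit point.
  x = 1: open {1} ∋ x has {1} ∩ (A ∖ {1}) = ∅, so x is NOT a limit point.
  x = 2: open {2} ∋ x has {2} ∩ (A ∖ {2}) = ∅, so x is NOT a limit point.
  x = 3: open {0, 2, 3, 4} ∋ x has {0, 2, 3, 4} ∩ (A ∖ {3}) = ∅, so x is NOT a limit point.
  x = 4: open {2, 4} ∋ x has {2, 4} ∩ (A ∖ {4}) = ∅, so x is NOT a limit point.
Collecting: A' = ∅.


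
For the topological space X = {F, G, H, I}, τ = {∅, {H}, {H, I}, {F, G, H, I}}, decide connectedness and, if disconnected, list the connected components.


(X, τ) is connected.

Find clopen sets (U ∈ τ with X ∖ U ∈ τ):
  U = ∅, X ∖ U = {F, G, H, I} — both open, so U is clopen.
  U = {F, G, H, I}, X ∖ U = ∅ — both open, so U is clopen.
Only trivial clopens (∅ and X) exist, so (X, τ) is connected.
Compute connected components by grouping points that agree on all clopens:
  component: {F, G, H, I}


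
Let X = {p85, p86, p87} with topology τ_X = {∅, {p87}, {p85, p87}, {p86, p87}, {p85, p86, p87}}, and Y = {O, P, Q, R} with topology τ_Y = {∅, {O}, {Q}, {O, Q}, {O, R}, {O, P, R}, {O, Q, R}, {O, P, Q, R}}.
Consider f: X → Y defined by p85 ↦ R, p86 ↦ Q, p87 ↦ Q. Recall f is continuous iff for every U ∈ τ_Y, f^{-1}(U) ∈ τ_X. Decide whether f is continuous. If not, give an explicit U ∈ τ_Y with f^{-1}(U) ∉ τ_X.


f is NOT continuous.

Compute f^{-1}(U) for each U ∈ τ_Y:
  U = ∅: f^{-1}(U) = ∅ ∈ τ_X ✓.
  U = {O}: f^{-1}(U) = ∅ ∈ τ_X ✓.
  U = {Q}: f^{-1}(U) = {p86, p87} ∈ τ_X ✓.
  U = {O, Q}: f^{-1}(U) = {p86, p87} ∈ τ_X ✓.
  U = {O, R}: f^{-1}(U) = {p85} ∉ τ_X ✗.
  U = {O, P, R}: f^{-1}(U) = {p85} ∉ τ_X ✗.
  U = {O, Q, R}: f^{-1}(U) = {p85, p86, p87} ∈ τ_X ✓.
  U = {O, P, Q, R}: f^{-1}(U) = {p85, p86, p87} ∈ τ_X ✓.
Found U = {O, R} with f^{-1}(U) = {p85} not in τ_X. Therefore f is NOT continuous.


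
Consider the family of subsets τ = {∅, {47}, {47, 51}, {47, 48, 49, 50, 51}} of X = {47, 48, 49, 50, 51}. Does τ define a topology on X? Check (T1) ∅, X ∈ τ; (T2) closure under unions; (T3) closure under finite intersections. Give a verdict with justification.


τ IS a topology on X.

Axiom (T1): ∅ ∈ τ? Yes; X ∈ τ? Yes.
Axiom (T2/T3): check pairwise unions and intersections of members of τ.
All pairwise intersections and unions checked — each lies in τ. Therefore τ satisfies (T1), (T2), (T3): it IS a topology on X.


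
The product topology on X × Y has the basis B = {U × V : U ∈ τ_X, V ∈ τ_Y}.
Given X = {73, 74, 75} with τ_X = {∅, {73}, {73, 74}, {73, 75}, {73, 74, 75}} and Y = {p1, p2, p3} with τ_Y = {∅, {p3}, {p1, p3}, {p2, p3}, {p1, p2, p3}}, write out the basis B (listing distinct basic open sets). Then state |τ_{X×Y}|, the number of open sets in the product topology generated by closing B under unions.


Basis B = {∅ × ∅, {73} × {p3}, {73} × {p1, p3}, {73} × {p2, p3}, {73, 74} × {p3}, {73, 75} × {p3}, {73} × {p1, p2, p3}, {73, 74, 75} × {p3}, {73, 74} × {p1, p3}, {73, 75} × {p1, p3}, {73, 74} × {p2, p3}, {73, 75} × {p2, p3}, {73, 74} × {p1, p2, p3}, {73, 75} × {p1, p2, p3}, {73, 74, 75} × {p1, p3}, {73, 74, 75} × {p2, p3}, {73, 74, 75} × {p1, p2, p3}}; |τ_{X×Y}| = 48.

Enumerate products U × V with U ∈ τ_X, V ∈ τ_Y (deduplicated):
  ∅ × ∅ = {} (∅)
  {73} × {p3} = {(73,p3)}
  {73} × {p1, p3} = {(73,p1), (73,p3)}
  {73} × {p2, p3} = {(73,p2), (73,p3)}
  {73, 74} × {p3} = {(73,p3), (74,p3)}
  {73, 75} × {p3} = {(73,p3), (75,p3)}
  {73} × {p1, p2, p3} = {(73,p1), (73,p2), (73,p3)}
  {73, 74, 75} × {p3} = {(73,p3), (74,p3), (75,p3)}
  {73, 74} × {p1, p3} = {(73,p1), (73,p3), (74,p1), (74,p3)}
  {73, 75} × {p1, p3} = {(73,p1), (73,p3), (75,p1), (75,p3)}
  {73, 74} × {p2, p3} = {(73,p2), (73,p3), (74,p2), (74,p3)}
  {73, 75} × {p2, p3} = {(73,p2), (73,p3), (75,p2), (75,p3)}
  {73, 74} × {p1, p2, p3} = {(73,p1), (73,p2), (73,p3), (74,p1), (74,p2), (74,p3)}
  {73, 75} × {p1, p2, p3} = {(73,p1), (73,p2), (73,p3), (75,p1), (75,p2), (75,p3)}
  {73, 74, 75} × {p1, p3} = {(73,p1), (73,p3), (74,p1), (74,p3), (75,p1), (75,p3)}
  {73, 74, 75} × {p2, p3} = {(73,p2), (73,p3), (74,p2), (74,p3), (75,p2), (75,p3)}
  {73, 74, 75} × {p1, p2, p3} = {(73,p1), (73,p2), (73,p3), (74,p1), (74,p2), (74,p3), (75,p1), (75,p2), (75,p3)}
These 17 distinct sets form the basis B.
Close under arbitrary unions to get τ_{X×Y}; counting gives |τ_{X×Y}| = 48.


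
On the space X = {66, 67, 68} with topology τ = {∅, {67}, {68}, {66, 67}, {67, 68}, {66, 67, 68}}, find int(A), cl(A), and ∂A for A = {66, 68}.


int(A) = {68}, cl(A) = {66, 68}, ∂A = {66}.

Closed sets in (X, τ) are complements of opens:
  closed(X, τ) = {∅, {66}, {68}, {66, 67}, {66, 68}, {66, 67, 68}}.
int(A) = ⋃ {U ∈ τ : U ⊆ A}. Opens contained in A: ∅, {68}.
Taking the union of these: int(A) = {68}.
cl(A) = ⋂ {C closed : A ⊆ C}. Closed sets containing A: {66, 68}, {66, 67, 68}.
Intersecting these: cl(A) = {66, 68}.
∂A = cl(A) ∖ int(A) = {66, 68} ∖ {68} = {66}.


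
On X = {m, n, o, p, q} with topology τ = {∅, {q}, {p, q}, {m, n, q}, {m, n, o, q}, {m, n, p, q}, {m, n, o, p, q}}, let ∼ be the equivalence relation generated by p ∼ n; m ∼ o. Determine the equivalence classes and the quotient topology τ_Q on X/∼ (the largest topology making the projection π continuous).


X/∼ = {[m=o], [n=p], [q]}; |τ_Q| = 3.

Equivalence classes: [m=o], [n=p], [q].
Quotient map π: X → X/∼ sends m ↦ [m=o], n ↦ [n=p], o ↦ [m=o], p ↦ [n=p], q ↦ [q].
For each subset V ⊆ X/∼, compute π^{-1}(V) ⊆ X and check whether π^{-1}(V) ∈ τ. V is open in τ_Q iff π^{-1}(V) ∈ τ.
  V = {}: π^{-1}(V) = ∅ ∈ τ ✓.
  V = {[m=o]}: π^{-1}(V) = {m, o} ∉ τ ✗.
  V = {[n=p]}: π^{-1}(V) = {n, p} ∉ τ ✗.
  V = {[m=o], [n=p]}: π^{-1}(V) = {m, n, o, p} ∉ τ ✗.
  V = {[q]}: π^{-1}(V) = {q} ∈ τ ✓.
  V = {[m=o], [q]}: π^{-1}(V) = {m, o, q} ∉ τ ✗.
  V = {[n=p], [q]}: π^{-1}(V) = {n, p, q} ∉ τ ✗.
  V = {[m=o], [n=p], [q]}: π^{-1}(V) = {m, n, o, p, q} ∈ τ ✓.
Open sets in the quotient: τ_Q = {{}, {[q]}, {[m=o], [n=p], [q]}} (3 elements).


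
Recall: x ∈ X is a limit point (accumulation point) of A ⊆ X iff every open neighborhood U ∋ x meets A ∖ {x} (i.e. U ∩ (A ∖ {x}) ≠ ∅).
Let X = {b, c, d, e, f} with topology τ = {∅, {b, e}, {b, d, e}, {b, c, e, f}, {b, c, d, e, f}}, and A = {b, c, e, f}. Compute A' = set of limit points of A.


A' = {b, c, d, e, f}

For each x ∈ X, list the open sets U ∈ τ with x ∈ U, then check whether U ∩ (A ∖ {x}) ≠ ∅ for every such U.
  x = b: opens ∋ x are {b, e}, {b, d, e}, {b, c, e, f}, {b, c, d, e, f}; each meets A ∖ {b}, so x IS a limit point.
  x = c: opens ∋ x are {b, c, e, f}, {b, c, d, e, f}; each meets A ∖ {c}, so x IS a limit point.
  x = d: opens ∋ x are {b, d, e}, {b, c, d, e, f}; each meets A ∖ {d}, so x IS a limit point.
  x = e: opens ∋ x are {b, e}, {b, d, e}, {b, c, e, f}, {b, c, d, e, f}; each meets A ∖ {e}, so x IS a limit point.
  x = f: opens ∋ x are {b, c, e, f}, {b, c, d, e, f}; each meets A ∖ {f}, so x IS a limit point.
Collecting: A' = {b, c, d, e, f}.


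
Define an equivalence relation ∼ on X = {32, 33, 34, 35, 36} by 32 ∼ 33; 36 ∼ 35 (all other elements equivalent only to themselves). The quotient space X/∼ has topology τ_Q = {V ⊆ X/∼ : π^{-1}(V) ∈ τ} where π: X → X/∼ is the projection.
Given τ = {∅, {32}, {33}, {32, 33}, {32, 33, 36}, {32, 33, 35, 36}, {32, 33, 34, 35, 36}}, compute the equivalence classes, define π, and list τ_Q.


X/∼ = {[32=33], [34], [35=36]}; |τ_Q| = 4.

Equivalence classes: [32=33], [34], [35=36].
Quotient map π: X → X/∼ sends 32 ↦ [32=33], 33 ↦ [32=33], 34 ↦ [34], 35 ↦ [35=36], 36 ↦ [35=36].
For each subset V ⊆ X/∼, compute π^{-1}(V) ⊆ X and check whether π^{-1}(V) ∈ τ. V is open in τ_Q iff π^{-1}(V) ∈ τ.
  V = {}: π^{-1}(V) = ∅ ∈ τ ✓.
  V = {[32=33]}: π^{-1}(V) = {32, 33} ∈ τ ✓.
  V = {[34]}: π^{-1}(V) = {34} ∉ τ ✗.
  V = {[32=33], [34]}: π^{-1}(V) = {32, 33, 34} ∉ τ ✗.
  V = {[35=36]}: π^{-1}(V) = {35, 36} ∉ τ ✗.
  V = {[32=33], [35=36]}: π^{-1}(V) = {32, 33, 35, 36} ∈ τ ✓.
  V = {[34], [35=36]}: π^{-1}(V) = {34, 35, 36} ∉ τ ✗.
  V = {[32=33], [34], [35=36]}: π^{-1}(V) = {32, 33, 34, 35, 36} ∈ τ ✓.
Open sets in the quotient: τ_Q = {{}, {[32=33]}, {[32=33], [35=36]}, {[32=33], [34], [35=36]}} (4 elements).


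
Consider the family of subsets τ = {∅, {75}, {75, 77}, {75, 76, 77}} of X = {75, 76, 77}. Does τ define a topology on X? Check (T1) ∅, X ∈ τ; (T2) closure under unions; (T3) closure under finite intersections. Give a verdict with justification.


τ IS a topology on X.

Axiom (T1): ∅ ∈ τ? Yes; X ∈ τ? Yes.
Axiom (T2/T3): check pairwise unions and intersections of members of τ.
All pairwise intersections and unions checked — each lies in τ. Therefore τ satisfies (T1), (T2), (T3): it IS a topology on X.


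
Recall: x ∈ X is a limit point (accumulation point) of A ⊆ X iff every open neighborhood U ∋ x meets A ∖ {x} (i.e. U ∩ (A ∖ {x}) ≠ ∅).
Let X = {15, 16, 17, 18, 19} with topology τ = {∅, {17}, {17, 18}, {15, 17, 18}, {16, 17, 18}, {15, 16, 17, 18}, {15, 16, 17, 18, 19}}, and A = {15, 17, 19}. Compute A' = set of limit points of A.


A' = {15, 16, 18, 19}

For each x ∈ X, list the open sets U ∈ τ with x ∈ U, then check whether U ∩ (A ∖ {x}) ≠ ∅ for every such U.
  x = 15: opens ∋ x are {15, 17, 18}, {15, 16, 17, 18}, {15, 16, 17, 18, 19}; each meets A ∖ {15}, so x IS a limit point.
  x = 16: opens ∋ x are {16, 17, 18}, {15, 16, 17, 18}, {15, 16, 17, 18, 19}; each meets A ∖ {16}, so x IS a limit point.
  x = 17: open {17} ∋ x has {17} ∩ (A ∖ {17}) = ∅, so x is NOT a limit point.
  x = 18: opens ∋ x are {17, 18}, {15, 17, 18}, {16, 17, 18}, {15, 16, 17, 18}, {15, 16, 17, 18, 19}; each meets A ∖ {18}, so x IS a limit point.
  x = 19: opens ∋ x are {15, 16, 17, 18, 19}; each meets A ∖ {19}, so x IS a limit point.
Collecting: A' = {15, 16, 18, 19}.
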